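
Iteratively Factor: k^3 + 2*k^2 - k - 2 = (k - 1)*(k^2 + 3*k + 2) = (k - 1)*(k + 1)*(k + 2)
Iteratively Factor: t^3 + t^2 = (t + 1)*(t^2) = t*(t + 1)*(t)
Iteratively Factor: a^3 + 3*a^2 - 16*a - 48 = (a + 4)*(a^2 - a - 12) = (a - 4)*(a + 4)*(a + 3)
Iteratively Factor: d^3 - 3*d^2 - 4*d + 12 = (d - 3)*(d^2 - 4) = (d - 3)*(d + 2)*(d - 2)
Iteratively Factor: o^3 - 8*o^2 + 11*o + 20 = (o - 4)*(o^2 - 4*o - 5) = (o - 5)*(o - 4)*(o + 1)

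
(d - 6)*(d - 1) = d^2 - 7*d + 6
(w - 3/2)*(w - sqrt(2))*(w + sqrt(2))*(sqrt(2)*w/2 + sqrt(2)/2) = sqrt(2)*w^4/2 - sqrt(2)*w^3/4 - 7*sqrt(2)*w^2/4 + sqrt(2)*w/2 + 3*sqrt(2)/2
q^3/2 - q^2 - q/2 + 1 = (q/2 + 1/2)*(q - 2)*(q - 1)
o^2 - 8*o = o*(o - 8)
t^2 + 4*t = t*(t + 4)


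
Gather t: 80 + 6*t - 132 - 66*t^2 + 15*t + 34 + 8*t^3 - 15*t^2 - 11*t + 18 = 8*t^3 - 81*t^2 + 10*t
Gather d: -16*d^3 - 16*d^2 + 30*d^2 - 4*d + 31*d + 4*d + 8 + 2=-16*d^3 + 14*d^2 + 31*d + 10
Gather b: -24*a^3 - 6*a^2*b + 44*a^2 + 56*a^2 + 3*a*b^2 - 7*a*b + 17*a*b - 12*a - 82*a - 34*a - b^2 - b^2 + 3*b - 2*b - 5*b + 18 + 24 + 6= -24*a^3 + 100*a^2 - 128*a + b^2*(3*a - 2) + b*(-6*a^2 + 10*a - 4) + 48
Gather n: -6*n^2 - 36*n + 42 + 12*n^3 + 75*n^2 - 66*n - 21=12*n^3 + 69*n^2 - 102*n + 21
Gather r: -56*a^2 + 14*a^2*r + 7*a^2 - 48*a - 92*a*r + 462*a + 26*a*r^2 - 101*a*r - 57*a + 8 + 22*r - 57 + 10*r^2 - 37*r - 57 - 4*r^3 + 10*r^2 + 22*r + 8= -49*a^2 + 357*a - 4*r^3 + r^2*(26*a + 20) + r*(14*a^2 - 193*a + 7) - 98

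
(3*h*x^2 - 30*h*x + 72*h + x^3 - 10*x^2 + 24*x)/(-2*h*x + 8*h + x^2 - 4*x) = (3*h*x - 18*h + x^2 - 6*x)/(-2*h + x)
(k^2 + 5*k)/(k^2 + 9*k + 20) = k/(k + 4)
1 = 1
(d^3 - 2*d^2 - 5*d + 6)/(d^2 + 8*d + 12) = (d^2 - 4*d + 3)/(d + 6)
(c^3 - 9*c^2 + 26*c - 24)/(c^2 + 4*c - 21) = (c^2 - 6*c + 8)/(c + 7)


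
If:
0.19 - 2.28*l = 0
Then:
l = 0.08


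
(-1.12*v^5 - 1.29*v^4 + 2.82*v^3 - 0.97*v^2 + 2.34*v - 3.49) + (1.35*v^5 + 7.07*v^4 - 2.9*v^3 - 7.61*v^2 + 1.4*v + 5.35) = 0.23*v^5 + 5.78*v^4 - 0.0800000000000001*v^3 - 8.58*v^2 + 3.74*v + 1.86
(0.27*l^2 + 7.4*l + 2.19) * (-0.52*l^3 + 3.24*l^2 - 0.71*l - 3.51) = -0.1404*l^5 - 2.9732*l^4 + 22.6455*l^3 + 0.8939*l^2 - 27.5289*l - 7.6869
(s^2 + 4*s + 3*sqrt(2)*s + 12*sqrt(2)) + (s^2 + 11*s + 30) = 2*s^2 + 3*sqrt(2)*s + 15*s + 12*sqrt(2) + 30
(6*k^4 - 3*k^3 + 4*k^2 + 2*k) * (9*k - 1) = 54*k^5 - 33*k^4 + 39*k^3 + 14*k^2 - 2*k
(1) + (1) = 2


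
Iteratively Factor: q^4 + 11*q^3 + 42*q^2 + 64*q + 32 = (q + 1)*(q^3 + 10*q^2 + 32*q + 32) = (q + 1)*(q + 4)*(q^2 + 6*q + 8) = (q + 1)*(q + 2)*(q + 4)*(q + 4)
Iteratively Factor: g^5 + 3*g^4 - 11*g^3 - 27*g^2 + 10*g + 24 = (g + 2)*(g^4 + g^3 - 13*g^2 - g + 12) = (g - 3)*(g + 2)*(g^3 + 4*g^2 - g - 4) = (g - 3)*(g + 2)*(g + 4)*(g^2 - 1) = (g - 3)*(g + 1)*(g + 2)*(g + 4)*(g - 1)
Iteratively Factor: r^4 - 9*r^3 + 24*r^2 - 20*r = (r - 2)*(r^3 - 7*r^2 + 10*r) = (r - 5)*(r - 2)*(r^2 - 2*r) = r*(r - 5)*(r - 2)*(r - 2)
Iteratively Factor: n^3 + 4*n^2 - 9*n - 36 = (n + 4)*(n^2 - 9) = (n - 3)*(n + 4)*(n + 3)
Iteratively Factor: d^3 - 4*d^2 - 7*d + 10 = (d - 5)*(d^2 + d - 2) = (d - 5)*(d + 2)*(d - 1)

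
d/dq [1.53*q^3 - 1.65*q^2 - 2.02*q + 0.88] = 4.59*q^2 - 3.3*q - 2.02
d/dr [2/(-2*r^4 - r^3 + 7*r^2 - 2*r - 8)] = 2*(8*r^3 + 3*r^2 - 14*r + 2)/(2*r^4 + r^3 - 7*r^2 + 2*r + 8)^2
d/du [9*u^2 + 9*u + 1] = 18*u + 9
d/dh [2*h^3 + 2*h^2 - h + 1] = 6*h^2 + 4*h - 1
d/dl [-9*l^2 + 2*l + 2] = 2 - 18*l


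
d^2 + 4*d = d*(d + 4)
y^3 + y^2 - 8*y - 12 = (y - 3)*(y + 2)^2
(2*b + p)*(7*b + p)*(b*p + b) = 14*b^3*p + 14*b^3 + 9*b^2*p^2 + 9*b^2*p + b*p^3 + b*p^2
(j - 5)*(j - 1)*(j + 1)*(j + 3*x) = j^4 + 3*j^3*x - 5*j^3 - 15*j^2*x - j^2 - 3*j*x + 5*j + 15*x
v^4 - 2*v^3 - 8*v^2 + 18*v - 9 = (v - 3)*(v - 1)^2*(v + 3)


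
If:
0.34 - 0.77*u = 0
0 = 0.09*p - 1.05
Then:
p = 11.67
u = 0.44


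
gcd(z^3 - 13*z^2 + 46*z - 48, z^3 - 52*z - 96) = z - 8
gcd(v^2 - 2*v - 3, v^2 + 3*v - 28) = 1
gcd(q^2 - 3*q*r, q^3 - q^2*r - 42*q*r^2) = q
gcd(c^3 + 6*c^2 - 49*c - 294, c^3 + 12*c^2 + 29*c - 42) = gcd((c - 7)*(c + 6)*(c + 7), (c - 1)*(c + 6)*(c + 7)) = c^2 + 13*c + 42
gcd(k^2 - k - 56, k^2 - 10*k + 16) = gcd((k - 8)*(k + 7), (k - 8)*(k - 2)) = k - 8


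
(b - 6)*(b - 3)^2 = b^3 - 12*b^2 + 45*b - 54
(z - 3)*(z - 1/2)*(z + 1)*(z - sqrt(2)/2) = z^4 - 5*z^3/2 - sqrt(2)*z^3/2 - 2*z^2 + 5*sqrt(2)*z^2/4 + sqrt(2)*z + 3*z/2 - 3*sqrt(2)/4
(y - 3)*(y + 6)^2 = y^3 + 9*y^2 - 108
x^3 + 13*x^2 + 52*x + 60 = (x + 2)*(x + 5)*(x + 6)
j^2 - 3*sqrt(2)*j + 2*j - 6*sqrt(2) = (j + 2)*(j - 3*sqrt(2))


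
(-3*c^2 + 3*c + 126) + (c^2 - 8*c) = -2*c^2 - 5*c + 126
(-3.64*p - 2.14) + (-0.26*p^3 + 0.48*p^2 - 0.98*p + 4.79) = -0.26*p^3 + 0.48*p^2 - 4.62*p + 2.65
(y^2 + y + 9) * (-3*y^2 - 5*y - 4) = -3*y^4 - 8*y^3 - 36*y^2 - 49*y - 36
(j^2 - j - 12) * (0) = 0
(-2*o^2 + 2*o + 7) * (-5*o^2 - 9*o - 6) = 10*o^4 + 8*o^3 - 41*o^2 - 75*o - 42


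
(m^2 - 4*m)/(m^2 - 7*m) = (m - 4)/(m - 7)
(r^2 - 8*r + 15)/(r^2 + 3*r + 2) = (r^2 - 8*r + 15)/(r^2 + 3*r + 2)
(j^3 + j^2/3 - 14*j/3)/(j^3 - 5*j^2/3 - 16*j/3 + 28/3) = j/(j - 2)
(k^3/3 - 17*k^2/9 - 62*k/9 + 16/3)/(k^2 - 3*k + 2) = (3*k^3 - 17*k^2 - 62*k + 48)/(9*(k^2 - 3*k + 2))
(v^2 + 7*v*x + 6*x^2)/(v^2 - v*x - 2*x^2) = (-v - 6*x)/(-v + 2*x)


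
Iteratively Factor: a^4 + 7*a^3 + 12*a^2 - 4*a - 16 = (a + 2)*(a^3 + 5*a^2 + 2*a - 8) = (a + 2)^2*(a^2 + 3*a - 4) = (a + 2)^2*(a + 4)*(a - 1)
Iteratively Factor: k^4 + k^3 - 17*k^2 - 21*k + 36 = (k + 3)*(k^3 - 2*k^2 - 11*k + 12) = (k - 4)*(k + 3)*(k^2 + 2*k - 3) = (k - 4)*(k + 3)^2*(k - 1)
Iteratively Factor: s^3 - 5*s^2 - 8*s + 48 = (s - 4)*(s^2 - s - 12) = (s - 4)^2*(s + 3)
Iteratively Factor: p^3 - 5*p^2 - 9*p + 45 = (p - 3)*(p^2 - 2*p - 15) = (p - 5)*(p - 3)*(p + 3)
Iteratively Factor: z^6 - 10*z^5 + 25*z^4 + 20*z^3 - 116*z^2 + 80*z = (z - 2)*(z^5 - 8*z^4 + 9*z^3 + 38*z^2 - 40*z) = (z - 2)*(z + 2)*(z^4 - 10*z^3 + 29*z^2 - 20*z) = z*(z - 2)*(z + 2)*(z^3 - 10*z^2 + 29*z - 20) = z*(z - 2)*(z - 1)*(z + 2)*(z^2 - 9*z + 20) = z*(z - 4)*(z - 2)*(z - 1)*(z + 2)*(z - 5)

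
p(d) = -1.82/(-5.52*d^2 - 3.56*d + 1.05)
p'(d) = -1.82*(11.04*d + 3.56)/(-5.52*d^2 - 3.56*d + 1.05)^2 = (-20.0928*d - 6.4792)/(5.52*d^2 + 3.56*d - 1.05)^2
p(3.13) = 0.03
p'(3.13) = -0.02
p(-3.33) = 0.04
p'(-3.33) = 0.03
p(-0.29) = -1.12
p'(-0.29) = -0.25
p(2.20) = 0.05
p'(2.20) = -0.05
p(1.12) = 0.18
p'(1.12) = -0.30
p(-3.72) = 0.03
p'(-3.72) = 0.02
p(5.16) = 0.01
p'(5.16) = -0.00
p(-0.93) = 4.40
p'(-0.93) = 71.41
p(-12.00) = 0.00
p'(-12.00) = 0.00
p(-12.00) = 0.00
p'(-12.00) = 0.00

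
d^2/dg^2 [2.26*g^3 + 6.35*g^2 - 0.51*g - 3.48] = 13.56*g + 12.7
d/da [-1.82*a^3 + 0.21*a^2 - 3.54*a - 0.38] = -5.46*a^2 + 0.42*a - 3.54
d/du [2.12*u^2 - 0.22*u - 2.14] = 4.24*u - 0.22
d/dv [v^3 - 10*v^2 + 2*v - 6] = 3*v^2 - 20*v + 2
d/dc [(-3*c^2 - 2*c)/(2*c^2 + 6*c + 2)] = (-7*c^2 - 6*c - 2)/(2*(c^4 + 6*c^3 + 11*c^2 + 6*c + 1))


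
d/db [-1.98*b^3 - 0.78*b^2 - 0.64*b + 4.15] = -5.94*b^2 - 1.56*b - 0.64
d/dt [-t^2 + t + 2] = 1 - 2*t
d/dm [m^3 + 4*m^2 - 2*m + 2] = 3*m^2 + 8*m - 2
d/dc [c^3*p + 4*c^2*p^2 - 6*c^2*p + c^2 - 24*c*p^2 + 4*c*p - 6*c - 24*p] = 3*c^2*p + 8*c*p^2 - 12*c*p + 2*c - 24*p^2 + 4*p - 6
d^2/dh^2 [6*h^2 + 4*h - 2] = 12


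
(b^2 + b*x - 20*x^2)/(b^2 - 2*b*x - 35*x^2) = (-b + 4*x)/(-b + 7*x)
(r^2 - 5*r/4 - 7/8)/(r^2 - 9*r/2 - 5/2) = (r - 7/4)/(r - 5)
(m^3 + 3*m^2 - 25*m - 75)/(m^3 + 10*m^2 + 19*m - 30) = (m^2 - 2*m - 15)/(m^2 + 5*m - 6)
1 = 1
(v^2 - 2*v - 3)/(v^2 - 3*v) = (v + 1)/v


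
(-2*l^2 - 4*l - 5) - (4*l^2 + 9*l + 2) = -6*l^2 - 13*l - 7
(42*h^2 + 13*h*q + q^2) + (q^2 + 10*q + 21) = 42*h^2 + 13*h*q + 2*q^2 + 10*q + 21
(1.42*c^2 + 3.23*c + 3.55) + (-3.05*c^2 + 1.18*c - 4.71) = -1.63*c^2 + 4.41*c - 1.16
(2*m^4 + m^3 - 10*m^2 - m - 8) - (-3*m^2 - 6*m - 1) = 2*m^4 + m^3 - 7*m^2 + 5*m - 7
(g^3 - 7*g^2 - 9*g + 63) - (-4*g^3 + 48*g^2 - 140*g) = 5*g^3 - 55*g^2 + 131*g + 63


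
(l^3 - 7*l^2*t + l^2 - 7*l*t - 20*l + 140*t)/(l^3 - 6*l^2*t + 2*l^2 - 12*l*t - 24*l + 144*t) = (-l^2 + 7*l*t - 5*l + 35*t)/(-l^2 + 6*l*t - 6*l + 36*t)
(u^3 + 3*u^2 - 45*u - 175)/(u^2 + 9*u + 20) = (u^2 - 2*u - 35)/(u + 4)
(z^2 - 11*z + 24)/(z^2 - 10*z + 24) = (z^2 - 11*z + 24)/(z^2 - 10*z + 24)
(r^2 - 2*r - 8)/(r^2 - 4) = (r - 4)/(r - 2)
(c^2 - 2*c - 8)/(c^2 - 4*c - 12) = (c - 4)/(c - 6)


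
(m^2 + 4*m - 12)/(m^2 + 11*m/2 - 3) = 2*(m - 2)/(2*m - 1)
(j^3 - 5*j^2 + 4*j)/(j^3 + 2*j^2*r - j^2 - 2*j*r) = (j - 4)/(j + 2*r)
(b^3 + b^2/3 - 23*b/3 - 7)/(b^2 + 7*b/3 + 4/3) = (3*b^2 - 2*b - 21)/(3*b + 4)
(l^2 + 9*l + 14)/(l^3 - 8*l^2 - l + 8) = (l^2 + 9*l + 14)/(l^3 - 8*l^2 - l + 8)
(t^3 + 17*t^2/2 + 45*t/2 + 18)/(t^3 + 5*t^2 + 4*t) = (2*t^2 + 9*t + 9)/(2*t*(t + 1))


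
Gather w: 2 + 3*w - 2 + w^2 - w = w^2 + 2*w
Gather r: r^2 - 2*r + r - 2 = r^2 - r - 2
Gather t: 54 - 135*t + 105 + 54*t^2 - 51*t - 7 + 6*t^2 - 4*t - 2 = 60*t^2 - 190*t + 150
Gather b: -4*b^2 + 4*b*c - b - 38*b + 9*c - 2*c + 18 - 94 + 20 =-4*b^2 + b*(4*c - 39) + 7*c - 56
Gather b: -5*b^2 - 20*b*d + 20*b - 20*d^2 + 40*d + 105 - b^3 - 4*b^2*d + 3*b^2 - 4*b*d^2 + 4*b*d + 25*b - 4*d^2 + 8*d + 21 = -b^3 + b^2*(-4*d - 2) + b*(-4*d^2 - 16*d + 45) - 24*d^2 + 48*d + 126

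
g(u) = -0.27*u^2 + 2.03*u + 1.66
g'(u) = 2.03 - 0.54*u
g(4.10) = 5.44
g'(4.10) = -0.18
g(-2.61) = -5.48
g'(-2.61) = 3.44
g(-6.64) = -23.72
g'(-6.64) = 5.62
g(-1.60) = -2.28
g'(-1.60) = 2.89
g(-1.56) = -2.16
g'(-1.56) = 2.87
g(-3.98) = -10.70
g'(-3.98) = 4.18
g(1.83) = 4.47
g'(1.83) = 1.04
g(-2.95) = -6.68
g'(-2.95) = 3.62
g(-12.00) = -61.58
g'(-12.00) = 8.51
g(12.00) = -12.86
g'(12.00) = -4.45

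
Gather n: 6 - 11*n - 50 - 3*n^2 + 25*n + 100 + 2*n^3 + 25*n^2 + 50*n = 2*n^3 + 22*n^2 + 64*n + 56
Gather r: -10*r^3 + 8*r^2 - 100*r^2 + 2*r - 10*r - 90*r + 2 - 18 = -10*r^3 - 92*r^2 - 98*r - 16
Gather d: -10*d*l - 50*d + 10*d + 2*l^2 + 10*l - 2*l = d*(-10*l - 40) + 2*l^2 + 8*l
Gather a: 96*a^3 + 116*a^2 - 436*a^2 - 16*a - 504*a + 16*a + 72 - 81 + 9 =96*a^3 - 320*a^2 - 504*a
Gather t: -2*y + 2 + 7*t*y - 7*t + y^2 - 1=t*(7*y - 7) + y^2 - 2*y + 1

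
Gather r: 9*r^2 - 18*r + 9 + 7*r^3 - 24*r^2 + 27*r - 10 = 7*r^3 - 15*r^2 + 9*r - 1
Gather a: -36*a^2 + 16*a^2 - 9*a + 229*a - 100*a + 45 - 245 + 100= -20*a^2 + 120*a - 100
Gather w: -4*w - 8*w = -12*w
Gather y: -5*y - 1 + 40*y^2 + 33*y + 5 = 40*y^2 + 28*y + 4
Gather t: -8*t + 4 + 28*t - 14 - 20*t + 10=0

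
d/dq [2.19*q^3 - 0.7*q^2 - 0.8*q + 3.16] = 6.57*q^2 - 1.4*q - 0.8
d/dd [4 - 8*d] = -8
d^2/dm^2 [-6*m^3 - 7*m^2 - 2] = -36*m - 14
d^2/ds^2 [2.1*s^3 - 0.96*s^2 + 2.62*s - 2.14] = 12.6*s - 1.92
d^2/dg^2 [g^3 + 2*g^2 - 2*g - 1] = 6*g + 4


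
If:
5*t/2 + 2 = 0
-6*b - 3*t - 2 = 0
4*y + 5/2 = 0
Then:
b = 1/15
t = -4/5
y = -5/8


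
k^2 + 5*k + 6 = (k + 2)*(k + 3)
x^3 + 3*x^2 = x^2*(x + 3)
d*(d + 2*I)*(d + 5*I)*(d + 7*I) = d^4 + 14*I*d^3 - 59*d^2 - 70*I*d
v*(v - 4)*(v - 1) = v^3 - 5*v^2 + 4*v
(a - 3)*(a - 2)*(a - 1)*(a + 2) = a^4 - 4*a^3 - a^2 + 16*a - 12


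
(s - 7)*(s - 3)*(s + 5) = s^3 - 5*s^2 - 29*s + 105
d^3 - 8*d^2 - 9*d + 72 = (d - 8)*(d - 3)*(d + 3)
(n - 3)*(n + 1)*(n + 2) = n^3 - 7*n - 6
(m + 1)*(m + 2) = m^2 + 3*m + 2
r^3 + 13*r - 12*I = (r - 3*I)*(r - I)*(r + 4*I)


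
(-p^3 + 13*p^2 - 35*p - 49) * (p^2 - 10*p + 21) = -p^5 + 23*p^4 - 186*p^3 + 574*p^2 - 245*p - 1029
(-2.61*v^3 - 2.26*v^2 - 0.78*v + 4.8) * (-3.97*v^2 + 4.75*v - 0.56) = 10.3617*v^5 - 3.4253*v^4 - 6.1768*v^3 - 21.4954*v^2 + 23.2368*v - 2.688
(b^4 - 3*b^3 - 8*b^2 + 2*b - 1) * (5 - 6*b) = -6*b^5 + 23*b^4 + 33*b^3 - 52*b^2 + 16*b - 5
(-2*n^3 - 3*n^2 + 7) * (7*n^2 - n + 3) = -14*n^5 - 19*n^4 - 3*n^3 + 40*n^2 - 7*n + 21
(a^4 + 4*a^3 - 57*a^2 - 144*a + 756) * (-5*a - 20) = -5*a^5 - 40*a^4 + 205*a^3 + 1860*a^2 - 900*a - 15120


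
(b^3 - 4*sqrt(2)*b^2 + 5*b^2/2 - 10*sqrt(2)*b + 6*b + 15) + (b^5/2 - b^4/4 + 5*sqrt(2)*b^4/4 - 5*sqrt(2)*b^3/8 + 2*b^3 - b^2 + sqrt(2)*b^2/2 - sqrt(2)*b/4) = b^5/2 - b^4/4 + 5*sqrt(2)*b^4/4 - 5*sqrt(2)*b^3/8 + 3*b^3 - 7*sqrt(2)*b^2/2 + 3*b^2/2 - 41*sqrt(2)*b/4 + 6*b + 15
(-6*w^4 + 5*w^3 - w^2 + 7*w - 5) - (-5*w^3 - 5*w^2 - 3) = -6*w^4 + 10*w^3 + 4*w^2 + 7*w - 2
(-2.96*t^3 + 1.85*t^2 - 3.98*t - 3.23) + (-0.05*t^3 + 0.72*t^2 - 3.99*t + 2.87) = -3.01*t^3 + 2.57*t^2 - 7.97*t - 0.36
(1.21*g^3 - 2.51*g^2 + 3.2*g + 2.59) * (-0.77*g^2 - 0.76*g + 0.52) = -0.9317*g^5 + 1.0131*g^4 + 0.0727999999999995*g^3 - 5.7315*g^2 - 0.3044*g + 1.3468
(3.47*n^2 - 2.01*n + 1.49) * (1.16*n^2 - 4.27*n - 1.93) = 4.0252*n^4 - 17.1485*n^3 + 3.614*n^2 - 2.483*n - 2.8757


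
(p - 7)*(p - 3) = p^2 - 10*p + 21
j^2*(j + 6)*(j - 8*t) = j^4 - 8*j^3*t + 6*j^3 - 48*j^2*t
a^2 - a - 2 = (a - 2)*(a + 1)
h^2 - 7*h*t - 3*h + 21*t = (h - 3)*(h - 7*t)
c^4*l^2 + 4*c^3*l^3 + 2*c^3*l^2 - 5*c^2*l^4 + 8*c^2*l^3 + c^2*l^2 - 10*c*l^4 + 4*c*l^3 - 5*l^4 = (c - l)*(c + 5*l)*(c*l + l)^2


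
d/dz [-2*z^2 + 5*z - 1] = 5 - 4*z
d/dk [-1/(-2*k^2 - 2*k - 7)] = 2*(-2*k - 1)/(2*k^2 + 2*k + 7)^2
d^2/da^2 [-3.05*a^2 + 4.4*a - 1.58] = -6.10000000000000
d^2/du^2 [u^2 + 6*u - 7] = 2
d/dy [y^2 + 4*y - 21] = 2*y + 4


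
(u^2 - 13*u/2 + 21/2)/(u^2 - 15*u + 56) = (2*u^2 - 13*u + 21)/(2*(u^2 - 15*u + 56))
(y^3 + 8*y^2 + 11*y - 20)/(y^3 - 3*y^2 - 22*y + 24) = (y + 5)/(y - 6)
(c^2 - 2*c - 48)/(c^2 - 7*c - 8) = (c + 6)/(c + 1)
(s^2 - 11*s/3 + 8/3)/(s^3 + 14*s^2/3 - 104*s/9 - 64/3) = 3*(s - 1)/(3*s^2 + 22*s + 24)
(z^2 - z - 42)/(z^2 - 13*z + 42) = (z + 6)/(z - 6)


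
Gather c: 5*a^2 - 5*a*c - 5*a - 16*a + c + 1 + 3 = 5*a^2 - 21*a + c*(1 - 5*a) + 4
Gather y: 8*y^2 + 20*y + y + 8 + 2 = 8*y^2 + 21*y + 10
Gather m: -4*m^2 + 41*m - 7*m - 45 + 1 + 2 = -4*m^2 + 34*m - 42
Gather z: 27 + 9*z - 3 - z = 8*z + 24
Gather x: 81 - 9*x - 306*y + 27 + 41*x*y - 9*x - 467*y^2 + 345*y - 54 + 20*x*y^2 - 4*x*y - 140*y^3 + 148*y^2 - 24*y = x*(20*y^2 + 37*y - 18) - 140*y^3 - 319*y^2 + 15*y + 54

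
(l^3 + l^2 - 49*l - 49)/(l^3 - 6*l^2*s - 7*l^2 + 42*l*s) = (-l^2 - 8*l - 7)/(l*(-l + 6*s))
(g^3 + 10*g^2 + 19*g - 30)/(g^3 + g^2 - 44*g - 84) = (g^2 + 4*g - 5)/(g^2 - 5*g - 14)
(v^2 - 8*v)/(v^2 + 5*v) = (v - 8)/(v + 5)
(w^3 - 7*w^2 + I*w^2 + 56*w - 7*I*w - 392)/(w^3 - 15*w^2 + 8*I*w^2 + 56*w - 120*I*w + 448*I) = (w - 7*I)/(w - 8)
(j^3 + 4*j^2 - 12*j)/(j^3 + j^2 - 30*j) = (j - 2)/(j - 5)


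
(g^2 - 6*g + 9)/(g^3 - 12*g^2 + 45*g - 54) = 1/(g - 6)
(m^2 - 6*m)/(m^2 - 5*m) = (m - 6)/(m - 5)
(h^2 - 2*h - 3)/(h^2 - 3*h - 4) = (h - 3)/(h - 4)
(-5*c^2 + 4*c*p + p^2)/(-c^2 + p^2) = (5*c + p)/(c + p)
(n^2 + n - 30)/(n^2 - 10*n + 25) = (n + 6)/(n - 5)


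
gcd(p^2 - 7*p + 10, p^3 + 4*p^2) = 1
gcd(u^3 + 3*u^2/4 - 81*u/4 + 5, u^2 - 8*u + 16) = u - 4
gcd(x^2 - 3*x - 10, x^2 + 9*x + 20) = 1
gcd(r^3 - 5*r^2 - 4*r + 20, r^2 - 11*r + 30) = r - 5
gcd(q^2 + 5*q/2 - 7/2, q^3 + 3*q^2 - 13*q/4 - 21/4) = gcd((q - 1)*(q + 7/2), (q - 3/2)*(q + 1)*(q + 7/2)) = q + 7/2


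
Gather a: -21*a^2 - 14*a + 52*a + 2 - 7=-21*a^2 + 38*a - 5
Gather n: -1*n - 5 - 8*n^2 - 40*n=-8*n^2 - 41*n - 5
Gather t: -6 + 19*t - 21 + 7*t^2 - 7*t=7*t^2 + 12*t - 27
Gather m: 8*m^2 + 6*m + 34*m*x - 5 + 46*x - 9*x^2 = 8*m^2 + m*(34*x + 6) - 9*x^2 + 46*x - 5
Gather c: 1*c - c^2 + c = -c^2 + 2*c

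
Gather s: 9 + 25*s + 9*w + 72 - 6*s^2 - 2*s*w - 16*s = -6*s^2 + s*(9 - 2*w) + 9*w + 81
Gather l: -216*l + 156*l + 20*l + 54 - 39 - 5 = 10 - 40*l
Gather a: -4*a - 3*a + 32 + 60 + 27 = 119 - 7*a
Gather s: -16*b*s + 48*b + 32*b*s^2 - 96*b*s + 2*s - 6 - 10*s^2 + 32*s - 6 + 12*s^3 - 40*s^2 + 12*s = 48*b + 12*s^3 + s^2*(32*b - 50) + s*(46 - 112*b) - 12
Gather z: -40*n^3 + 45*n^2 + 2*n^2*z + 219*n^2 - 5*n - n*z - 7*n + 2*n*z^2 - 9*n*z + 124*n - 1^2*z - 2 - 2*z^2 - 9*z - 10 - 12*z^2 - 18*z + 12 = -40*n^3 + 264*n^2 + 112*n + z^2*(2*n - 14) + z*(2*n^2 - 10*n - 28)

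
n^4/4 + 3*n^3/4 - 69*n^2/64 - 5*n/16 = n*(n/4 + 1)*(n - 5/4)*(n + 1/4)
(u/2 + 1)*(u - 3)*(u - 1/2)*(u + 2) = u^4/2 + u^3/4 - 17*u^2/4 - 4*u + 3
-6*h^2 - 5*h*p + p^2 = (-6*h + p)*(h + p)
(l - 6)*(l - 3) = l^2 - 9*l + 18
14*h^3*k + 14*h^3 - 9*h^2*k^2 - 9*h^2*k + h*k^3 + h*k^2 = (-7*h + k)*(-2*h + k)*(h*k + h)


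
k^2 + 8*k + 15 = (k + 3)*(k + 5)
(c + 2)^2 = c^2 + 4*c + 4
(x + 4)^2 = x^2 + 8*x + 16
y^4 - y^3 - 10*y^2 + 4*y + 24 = (y - 3)*(y - 2)*(y + 2)^2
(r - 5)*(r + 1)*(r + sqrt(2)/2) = r^3 - 4*r^2 + sqrt(2)*r^2/2 - 5*r - 2*sqrt(2)*r - 5*sqrt(2)/2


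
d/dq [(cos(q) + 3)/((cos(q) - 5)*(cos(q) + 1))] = (cos(q)^2 + 6*cos(q) - 7)*sin(q)/((cos(q) - 5)^2*(cos(q) + 1)^2)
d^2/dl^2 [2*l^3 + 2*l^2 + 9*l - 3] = 12*l + 4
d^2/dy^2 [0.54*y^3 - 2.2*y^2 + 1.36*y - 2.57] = 3.24*y - 4.4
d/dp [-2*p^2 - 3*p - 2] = -4*p - 3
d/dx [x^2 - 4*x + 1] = 2*x - 4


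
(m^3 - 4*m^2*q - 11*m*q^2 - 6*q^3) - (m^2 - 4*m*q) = m^3 - 4*m^2*q - m^2 - 11*m*q^2 + 4*m*q - 6*q^3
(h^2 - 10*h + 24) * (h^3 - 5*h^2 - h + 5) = h^5 - 15*h^4 + 73*h^3 - 105*h^2 - 74*h + 120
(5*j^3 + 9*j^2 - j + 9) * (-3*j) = -15*j^4 - 27*j^3 + 3*j^2 - 27*j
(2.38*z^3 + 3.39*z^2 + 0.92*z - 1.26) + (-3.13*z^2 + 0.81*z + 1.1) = 2.38*z^3 + 0.26*z^2 + 1.73*z - 0.16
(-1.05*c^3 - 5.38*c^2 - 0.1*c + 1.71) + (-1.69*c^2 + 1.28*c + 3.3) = -1.05*c^3 - 7.07*c^2 + 1.18*c + 5.01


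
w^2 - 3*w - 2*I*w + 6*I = (w - 3)*(w - 2*I)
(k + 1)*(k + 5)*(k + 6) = k^3 + 12*k^2 + 41*k + 30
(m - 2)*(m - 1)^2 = m^3 - 4*m^2 + 5*m - 2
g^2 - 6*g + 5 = (g - 5)*(g - 1)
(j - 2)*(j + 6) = j^2 + 4*j - 12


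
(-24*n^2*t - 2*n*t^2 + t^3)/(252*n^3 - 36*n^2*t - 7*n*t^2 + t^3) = t*(4*n + t)/(-42*n^2 - n*t + t^2)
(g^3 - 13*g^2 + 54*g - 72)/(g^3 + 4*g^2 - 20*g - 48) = (g^2 - 9*g + 18)/(g^2 + 8*g + 12)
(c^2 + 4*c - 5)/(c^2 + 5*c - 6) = (c + 5)/(c + 6)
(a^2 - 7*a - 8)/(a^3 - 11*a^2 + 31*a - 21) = (a^2 - 7*a - 8)/(a^3 - 11*a^2 + 31*a - 21)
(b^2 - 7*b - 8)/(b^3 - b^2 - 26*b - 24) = (b - 8)/(b^2 - 2*b - 24)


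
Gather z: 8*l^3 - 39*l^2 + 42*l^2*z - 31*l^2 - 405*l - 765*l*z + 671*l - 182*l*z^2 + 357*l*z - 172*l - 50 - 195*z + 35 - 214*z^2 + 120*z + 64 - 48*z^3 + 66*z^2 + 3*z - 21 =8*l^3 - 70*l^2 + 94*l - 48*z^3 + z^2*(-182*l - 148) + z*(42*l^2 - 408*l - 72) + 28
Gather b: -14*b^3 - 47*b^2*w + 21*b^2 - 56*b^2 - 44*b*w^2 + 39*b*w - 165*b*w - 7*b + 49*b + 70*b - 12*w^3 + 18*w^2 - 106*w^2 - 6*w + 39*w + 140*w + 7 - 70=-14*b^3 + b^2*(-47*w - 35) + b*(-44*w^2 - 126*w + 112) - 12*w^3 - 88*w^2 + 173*w - 63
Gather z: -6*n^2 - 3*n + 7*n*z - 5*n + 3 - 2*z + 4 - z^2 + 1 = -6*n^2 - 8*n - z^2 + z*(7*n - 2) + 8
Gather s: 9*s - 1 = 9*s - 1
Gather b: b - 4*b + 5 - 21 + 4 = -3*b - 12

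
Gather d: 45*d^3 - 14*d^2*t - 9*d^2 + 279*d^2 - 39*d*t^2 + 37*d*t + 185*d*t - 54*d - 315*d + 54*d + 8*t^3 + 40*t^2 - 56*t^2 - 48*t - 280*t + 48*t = 45*d^3 + d^2*(270 - 14*t) + d*(-39*t^2 + 222*t - 315) + 8*t^3 - 16*t^2 - 280*t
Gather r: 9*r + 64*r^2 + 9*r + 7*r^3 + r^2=7*r^3 + 65*r^2 + 18*r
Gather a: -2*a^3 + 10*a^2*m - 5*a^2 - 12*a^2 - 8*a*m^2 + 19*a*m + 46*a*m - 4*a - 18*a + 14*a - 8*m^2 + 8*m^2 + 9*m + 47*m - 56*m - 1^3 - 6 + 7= -2*a^3 + a^2*(10*m - 17) + a*(-8*m^2 + 65*m - 8)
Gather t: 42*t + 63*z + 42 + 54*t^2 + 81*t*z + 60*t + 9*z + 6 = 54*t^2 + t*(81*z + 102) + 72*z + 48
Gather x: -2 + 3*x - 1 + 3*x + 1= 6*x - 2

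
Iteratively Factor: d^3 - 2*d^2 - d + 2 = (d - 2)*(d^2 - 1) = (d - 2)*(d - 1)*(d + 1)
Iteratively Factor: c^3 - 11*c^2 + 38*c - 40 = (c - 4)*(c^2 - 7*c + 10) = (c - 4)*(c - 2)*(c - 5)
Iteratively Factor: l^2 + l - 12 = (l - 3)*(l + 4)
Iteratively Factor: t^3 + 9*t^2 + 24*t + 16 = (t + 1)*(t^2 + 8*t + 16) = (t + 1)*(t + 4)*(t + 4)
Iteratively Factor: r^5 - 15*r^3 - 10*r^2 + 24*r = (r - 4)*(r^4 + 4*r^3 + r^2 - 6*r) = (r - 4)*(r + 2)*(r^3 + 2*r^2 - 3*r) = (r - 4)*(r + 2)*(r + 3)*(r^2 - r) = r*(r - 4)*(r + 2)*(r + 3)*(r - 1)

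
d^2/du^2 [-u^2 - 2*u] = -2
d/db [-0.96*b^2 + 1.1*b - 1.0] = 1.1 - 1.92*b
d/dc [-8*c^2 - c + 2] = -16*c - 1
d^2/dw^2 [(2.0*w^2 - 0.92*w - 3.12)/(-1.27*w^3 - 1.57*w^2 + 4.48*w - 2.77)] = (-6.4516*w^6 + 8.90320800000001*w^5 + 3.11810400000002*w^4 + 184.906568*w^3 - 47.0172000000001*w^2 - 221.530008*w + 90.244224)/(2.048383*w^9 + 7.596759*w^8 - 12.286107*w^7 - 36.32294*w^6 + 76.478586*w^5 + 20.453751*w^4 - 177.580075*w^3 + 202.924383*w^2 - 103.123776*w + 21.253933)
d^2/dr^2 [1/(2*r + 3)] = 8/(2*r + 3)^3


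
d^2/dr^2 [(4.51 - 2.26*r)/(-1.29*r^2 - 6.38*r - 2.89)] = ((2.26*r - 4.51)*(2.58*r + 6.38)*(5.16*r + 12.76) - (17.4924*r + 17.2018)*(1.29*r^2 + 6.38*r + 2.89))/(1.29*r^2 + 6.38*r + 2.89)^3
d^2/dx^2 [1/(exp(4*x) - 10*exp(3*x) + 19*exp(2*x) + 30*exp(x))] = 2*((-8*exp(3*x) + 45*exp(2*x) - 38*exp(x) - 15)*(exp(3*x) - 10*exp(2*x) + 19*exp(x) + 30) + 4*(2*exp(3*x) - 15*exp(2*x) + 19*exp(x) + 15)^2)*exp(-x)/(exp(3*x) - 10*exp(2*x) + 19*exp(x) + 30)^3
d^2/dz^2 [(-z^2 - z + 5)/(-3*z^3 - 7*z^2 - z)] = 2*(9*z^6 + 27*z^5 - 216*z^4 - 801*z^3 - 780*z^2 - 105*z - 5)/(z^3*(27*z^6 + 189*z^5 + 468*z^4 + 469*z^3 + 156*z^2 + 21*z + 1))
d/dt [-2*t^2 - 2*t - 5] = -4*t - 2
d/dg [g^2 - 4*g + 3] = 2*g - 4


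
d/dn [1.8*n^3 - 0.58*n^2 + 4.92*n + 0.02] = 5.4*n^2 - 1.16*n + 4.92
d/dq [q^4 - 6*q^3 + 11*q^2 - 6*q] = 4*q^3 - 18*q^2 + 22*q - 6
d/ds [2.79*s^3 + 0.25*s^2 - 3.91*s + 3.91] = 8.37*s^2 + 0.5*s - 3.91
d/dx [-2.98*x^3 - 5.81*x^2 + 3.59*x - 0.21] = -8.94*x^2 - 11.62*x + 3.59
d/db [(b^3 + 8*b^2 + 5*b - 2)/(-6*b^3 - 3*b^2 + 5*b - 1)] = (45*b^4 + 70*b^3 + 16*b^2 - 28*b + 5)/(36*b^6 + 36*b^5 - 51*b^4 - 18*b^3 + 31*b^2 - 10*b + 1)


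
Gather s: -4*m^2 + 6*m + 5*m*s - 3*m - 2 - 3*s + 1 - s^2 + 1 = -4*m^2 + 3*m - s^2 + s*(5*m - 3)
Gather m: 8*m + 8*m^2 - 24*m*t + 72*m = 8*m^2 + m*(80 - 24*t)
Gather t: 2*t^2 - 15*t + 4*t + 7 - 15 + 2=2*t^2 - 11*t - 6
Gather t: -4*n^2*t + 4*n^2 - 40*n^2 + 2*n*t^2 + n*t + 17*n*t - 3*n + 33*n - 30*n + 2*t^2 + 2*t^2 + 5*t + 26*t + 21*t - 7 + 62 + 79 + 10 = -36*n^2 + t^2*(2*n + 4) + t*(-4*n^2 + 18*n + 52) + 144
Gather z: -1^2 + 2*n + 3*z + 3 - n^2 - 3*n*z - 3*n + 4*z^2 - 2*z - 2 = -n^2 - n + 4*z^2 + z*(1 - 3*n)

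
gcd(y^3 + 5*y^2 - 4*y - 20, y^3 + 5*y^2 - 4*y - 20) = y^3 + 5*y^2 - 4*y - 20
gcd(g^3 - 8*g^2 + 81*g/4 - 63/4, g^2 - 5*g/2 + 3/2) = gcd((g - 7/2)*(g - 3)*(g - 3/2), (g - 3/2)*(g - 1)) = g - 3/2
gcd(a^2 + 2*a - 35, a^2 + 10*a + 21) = a + 7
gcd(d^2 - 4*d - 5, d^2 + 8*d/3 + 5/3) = d + 1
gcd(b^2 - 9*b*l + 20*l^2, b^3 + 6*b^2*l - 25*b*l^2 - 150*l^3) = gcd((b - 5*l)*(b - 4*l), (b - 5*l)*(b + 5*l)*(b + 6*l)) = b - 5*l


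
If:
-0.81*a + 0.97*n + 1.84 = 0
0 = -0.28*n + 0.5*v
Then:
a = 2.1384479717813*v + 2.2716049382716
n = 1.78571428571429*v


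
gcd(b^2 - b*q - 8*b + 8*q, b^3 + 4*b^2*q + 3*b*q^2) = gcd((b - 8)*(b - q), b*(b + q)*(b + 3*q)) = 1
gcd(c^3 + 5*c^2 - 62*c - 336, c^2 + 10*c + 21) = c + 7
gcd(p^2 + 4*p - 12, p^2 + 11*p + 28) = 1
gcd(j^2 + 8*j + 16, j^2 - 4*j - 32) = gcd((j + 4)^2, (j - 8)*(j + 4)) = j + 4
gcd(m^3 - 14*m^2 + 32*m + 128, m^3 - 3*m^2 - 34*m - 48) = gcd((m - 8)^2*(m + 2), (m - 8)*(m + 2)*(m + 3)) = m^2 - 6*m - 16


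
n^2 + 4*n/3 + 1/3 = (n + 1/3)*(n + 1)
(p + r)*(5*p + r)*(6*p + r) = 30*p^3 + 41*p^2*r + 12*p*r^2 + r^3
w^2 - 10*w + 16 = (w - 8)*(w - 2)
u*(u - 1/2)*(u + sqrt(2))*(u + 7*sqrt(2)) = u^4 - u^3/2 + 8*sqrt(2)*u^3 - 4*sqrt(2)*u^2 + 14*u^2 - 7*u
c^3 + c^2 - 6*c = c*(c - 2)*(c + 3)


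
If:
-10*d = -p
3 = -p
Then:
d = -3/10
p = -3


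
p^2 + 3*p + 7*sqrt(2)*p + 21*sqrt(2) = (p + 3)*(p + 7*sqrt(2))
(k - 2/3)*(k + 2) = k^2 + 4*k/3 - 4/3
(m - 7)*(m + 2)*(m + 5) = m^3 - 39*m - 70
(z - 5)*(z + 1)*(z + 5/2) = z^3 - 3*z^2/2 - 15*z - 25/2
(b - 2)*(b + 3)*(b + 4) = b^3 + 5*b^2 - 2*b - 24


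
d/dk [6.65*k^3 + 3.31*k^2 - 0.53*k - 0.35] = 19.95*k^2 + 6.62*k - 0.53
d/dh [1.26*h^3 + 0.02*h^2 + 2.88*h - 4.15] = 3.78*h^2 + 0.04*h + 2.88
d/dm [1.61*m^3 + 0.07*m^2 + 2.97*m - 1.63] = 4.83*m^2 + 0.14*m + 2.97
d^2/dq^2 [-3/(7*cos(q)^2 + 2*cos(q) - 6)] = 3*(392*sin(q)^4 - 540*sin(q)^2 - 81*cos(q) + 21*cos(3*q) - 36)/(2*(-7*sin(q)^2 + 2*cos(q) + 1)^3)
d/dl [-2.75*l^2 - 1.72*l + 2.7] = -5.5*l - 1.72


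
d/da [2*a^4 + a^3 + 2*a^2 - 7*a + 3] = 8*a^3 + 3*a^2 + 4*a - 7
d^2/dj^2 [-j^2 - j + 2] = -2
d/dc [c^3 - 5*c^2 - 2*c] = 3*c^2 - 10*c - 2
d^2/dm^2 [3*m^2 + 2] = 6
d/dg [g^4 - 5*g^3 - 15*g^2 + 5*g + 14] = 4*g^3 - 15*g^2 - 30*g + 5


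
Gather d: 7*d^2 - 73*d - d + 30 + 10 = 7*d^2 - 74*d + 40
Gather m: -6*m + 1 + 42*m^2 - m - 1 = 42*m^2 - 7*m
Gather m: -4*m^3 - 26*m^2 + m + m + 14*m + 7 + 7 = -4*m^3 - 26*m^2 + 16*m + 14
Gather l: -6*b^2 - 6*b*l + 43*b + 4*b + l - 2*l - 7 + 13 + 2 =-6*b^2 + 47*b + l*(-6*b - 1) + 8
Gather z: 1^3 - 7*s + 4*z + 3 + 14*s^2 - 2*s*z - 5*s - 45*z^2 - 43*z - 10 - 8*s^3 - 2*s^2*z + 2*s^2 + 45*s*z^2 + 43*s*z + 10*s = -8*s^3 + 16*s^2 - 2*s + z^2*(45*s - 45) + z*(-2*s^2 + 41*s - 39) - 6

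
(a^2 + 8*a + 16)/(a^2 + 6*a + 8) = (a + 4)/(a + 2)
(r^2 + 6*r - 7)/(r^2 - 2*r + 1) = (r + 7)/(r - 1)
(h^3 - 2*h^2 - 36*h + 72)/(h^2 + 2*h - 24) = (h^2 - 8*h + 12)/(h - 4)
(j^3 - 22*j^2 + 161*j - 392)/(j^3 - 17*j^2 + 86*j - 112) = (j - 7)/(j - 2)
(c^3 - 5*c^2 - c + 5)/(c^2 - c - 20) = (c^2 - 1)/(c + 4)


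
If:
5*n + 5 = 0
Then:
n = -1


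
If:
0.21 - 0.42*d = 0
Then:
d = 0.50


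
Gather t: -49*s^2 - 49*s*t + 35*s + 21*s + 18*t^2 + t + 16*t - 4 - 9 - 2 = -49*s^2 + 56*s + 18*t^2 + t*(17 - 49*s) - 15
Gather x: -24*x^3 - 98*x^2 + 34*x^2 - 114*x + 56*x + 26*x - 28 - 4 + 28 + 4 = -24*x^3 - 64*x^2 - 32*x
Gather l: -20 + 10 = -10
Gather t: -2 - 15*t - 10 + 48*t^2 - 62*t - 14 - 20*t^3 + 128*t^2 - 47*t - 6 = -20*t^3 + 176*t^2 - 124*t - 32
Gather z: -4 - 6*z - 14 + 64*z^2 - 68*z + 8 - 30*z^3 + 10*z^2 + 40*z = -30*z^3 + 74*z^2 - 34*z - 10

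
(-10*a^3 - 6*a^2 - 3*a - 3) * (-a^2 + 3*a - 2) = 10*a^5 - 24*a^4 + 5*a^3 + 6*a^2 - 3*a + 6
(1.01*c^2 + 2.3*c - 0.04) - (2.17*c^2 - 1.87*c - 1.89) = -1.16*c^2 + 4.17*c + 1.85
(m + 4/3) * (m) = m^2 + 4*m/3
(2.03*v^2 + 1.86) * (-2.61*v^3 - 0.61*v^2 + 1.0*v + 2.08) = -5.2983*v^5 - 1.2383*v^4 - 2.8246*v^3 + 3.0878*v^2 + 1.86*v + 3.8688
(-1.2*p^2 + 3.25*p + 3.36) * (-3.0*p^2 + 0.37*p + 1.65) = 3.6*p^4 - 10.194*p^3 - 10.8575*p^2 + 6.6057*p + 5.544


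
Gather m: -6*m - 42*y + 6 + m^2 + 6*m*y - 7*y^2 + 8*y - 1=m^2 + m*(6*y - 6) - 7*y^2 - 34*y + 5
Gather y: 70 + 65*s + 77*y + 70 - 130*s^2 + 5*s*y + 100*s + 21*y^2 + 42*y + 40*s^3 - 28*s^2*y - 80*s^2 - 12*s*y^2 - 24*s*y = 40*s^3 - 210*s^2 + 165*s + y^2*(21 - 12*s) + y*(-28*s^2 - 19*s + 119) + 140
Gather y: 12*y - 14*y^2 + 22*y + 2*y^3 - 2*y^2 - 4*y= 2*y^3 - 16*y^2 + 30*y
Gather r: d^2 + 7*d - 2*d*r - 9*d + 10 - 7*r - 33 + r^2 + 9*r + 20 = d^2 - 2*d + r^2 + r*(2 - 2*d) - 3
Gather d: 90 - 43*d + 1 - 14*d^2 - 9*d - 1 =-14*d^2 - 52*d + 90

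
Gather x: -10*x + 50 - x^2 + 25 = -x^2 - 10*x + 75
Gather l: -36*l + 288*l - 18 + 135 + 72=252*l + 189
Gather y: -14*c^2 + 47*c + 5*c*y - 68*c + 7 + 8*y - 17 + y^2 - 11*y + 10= -14*c^2 - 21*c + y^2 + y*(5*c - 3)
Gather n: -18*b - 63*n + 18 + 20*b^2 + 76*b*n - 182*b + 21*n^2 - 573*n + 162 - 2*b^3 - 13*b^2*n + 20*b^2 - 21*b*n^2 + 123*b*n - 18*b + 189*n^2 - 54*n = -2*b^3 + 40*b^2 - 218*b + n^2*(210 - 21*b) + n*(-13*b^2 + 199*b - 690) + 180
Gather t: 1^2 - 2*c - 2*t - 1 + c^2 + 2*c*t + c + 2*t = c^2 + 2*c*t - c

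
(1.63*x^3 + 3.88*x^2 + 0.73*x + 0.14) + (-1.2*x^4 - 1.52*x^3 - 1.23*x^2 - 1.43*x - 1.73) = -1.2*x^4 + 0.11*x^3 + 2.65*x^2 - 0.7*x - 1.59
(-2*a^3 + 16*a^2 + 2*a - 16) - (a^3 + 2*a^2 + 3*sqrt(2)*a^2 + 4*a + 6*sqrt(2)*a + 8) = -3*a^3 - 3*sqrt(2)*a^2 + 14*a^2 - 6*sqrt(2)*a - 2*a - 24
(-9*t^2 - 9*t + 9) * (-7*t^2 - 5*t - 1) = 63*t^4 + 108*t^3 - 9*t^2 - 36*t - 9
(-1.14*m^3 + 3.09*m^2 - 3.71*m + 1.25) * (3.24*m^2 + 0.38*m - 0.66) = -3.6936*m^5 + 9.5784*m^4 - 10.0938*m^3 + 0.600800000000001*m^2 + 2.9236*m - 0.825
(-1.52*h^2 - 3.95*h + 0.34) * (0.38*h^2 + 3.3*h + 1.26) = -0.5776*h^4 - 6.517*h^3 - 14.821*h^2 - 3.855*h + 0.4284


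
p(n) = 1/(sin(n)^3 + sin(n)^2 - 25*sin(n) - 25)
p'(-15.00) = -0.26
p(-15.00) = -0.12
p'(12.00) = 0.16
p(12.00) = -0.09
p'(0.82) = 0.01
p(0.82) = -0.02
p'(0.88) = 0.01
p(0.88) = -0.02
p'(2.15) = -0.01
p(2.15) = -0.02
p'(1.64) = -0.00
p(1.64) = -0.02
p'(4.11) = -0.76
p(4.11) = -0.23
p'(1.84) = -0.00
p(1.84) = -0.02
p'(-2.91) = -0.07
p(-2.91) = -0.05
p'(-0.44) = 0.11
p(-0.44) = -0.07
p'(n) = (-3*sin(n)^2*cos(n) - 2*sin(n)*cos(n) + 25*cos(n))/(sin(n)^3 + sin(n)^2 - 25*sin(n) - 25)^2 = (-3*sin(n)^2 - 2*sin(n) + 25)*cos(n)/(sin(n)^3 + sin(n)^2 - 25*sin(n) - 25)^2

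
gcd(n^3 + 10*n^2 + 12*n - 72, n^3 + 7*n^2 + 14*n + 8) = 1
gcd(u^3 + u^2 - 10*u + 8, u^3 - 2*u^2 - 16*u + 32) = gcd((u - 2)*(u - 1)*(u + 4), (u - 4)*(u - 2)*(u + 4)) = u^2 + 2*u - 8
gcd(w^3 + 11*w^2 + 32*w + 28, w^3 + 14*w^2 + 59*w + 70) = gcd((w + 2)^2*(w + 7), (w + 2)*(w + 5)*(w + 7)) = w^2 + 9*w + 14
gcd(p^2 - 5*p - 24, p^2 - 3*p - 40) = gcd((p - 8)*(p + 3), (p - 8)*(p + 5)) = p - 8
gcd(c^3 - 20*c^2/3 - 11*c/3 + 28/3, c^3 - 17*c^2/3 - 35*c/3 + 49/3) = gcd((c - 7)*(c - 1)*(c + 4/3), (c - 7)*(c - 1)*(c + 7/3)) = c^2 - 8*c + 7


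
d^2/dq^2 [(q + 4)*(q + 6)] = 2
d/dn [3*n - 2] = 3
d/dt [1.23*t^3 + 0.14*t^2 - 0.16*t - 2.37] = 3.69*t^2 + 0.28*t - 0.16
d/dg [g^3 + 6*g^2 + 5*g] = 3*g^2 + 12*g + 5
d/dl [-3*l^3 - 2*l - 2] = -9*l^2 - 2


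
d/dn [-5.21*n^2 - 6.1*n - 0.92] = -10.42*n - 6.1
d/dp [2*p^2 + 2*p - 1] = 4*p + 2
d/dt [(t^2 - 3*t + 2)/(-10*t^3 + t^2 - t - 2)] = ((3 - 2*t)*(10*t^3 - t^2 + t + 2) + (t^2 - 3*t + 2)*(30*t^2 - 2*t + 1))/(10*t^3 - t^2 + t + 2)^2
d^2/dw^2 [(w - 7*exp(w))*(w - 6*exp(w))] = -13*w*exp(w) + 168*exp(2*w) - 26*exp(w) + 2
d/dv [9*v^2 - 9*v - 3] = 18*v - 9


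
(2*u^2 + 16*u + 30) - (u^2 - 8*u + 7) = u^2 + 24*u + 23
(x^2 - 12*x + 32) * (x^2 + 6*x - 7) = x^4 - 6*x^3 - 47*x^2 + 276*x - 224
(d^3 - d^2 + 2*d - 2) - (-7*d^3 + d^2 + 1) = 8*d^3 - 2*d^2 + 2*d - 3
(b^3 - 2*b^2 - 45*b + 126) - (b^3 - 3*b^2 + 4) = b^2 - 45*b + 122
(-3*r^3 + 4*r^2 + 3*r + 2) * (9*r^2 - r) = -27*r^5 + 39*r^4 + 23*r^3 + 15*r^2 - 2*r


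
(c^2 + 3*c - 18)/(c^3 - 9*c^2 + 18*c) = (c + 6)/(c*(c - 6))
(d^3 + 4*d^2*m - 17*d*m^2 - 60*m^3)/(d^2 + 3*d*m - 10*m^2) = (d^2 - d*m - 12*m^2)/(d - 2*m)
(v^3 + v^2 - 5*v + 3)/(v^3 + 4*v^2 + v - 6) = (v - 1)/(v + 2)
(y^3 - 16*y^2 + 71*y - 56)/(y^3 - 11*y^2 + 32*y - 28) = (y^2 - 9*y + 8)/(y^2 - 4*y + 4)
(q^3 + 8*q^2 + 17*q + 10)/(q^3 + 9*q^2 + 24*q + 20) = (q + 1)/(q + 2)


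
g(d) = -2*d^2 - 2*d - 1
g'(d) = -4*d - 2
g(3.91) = -39.40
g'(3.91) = -17.64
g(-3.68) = -20.72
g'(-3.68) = 12.72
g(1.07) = -5.43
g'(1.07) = -6.28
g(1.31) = -7.05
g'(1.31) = -7.24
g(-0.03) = -0.94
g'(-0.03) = -1.88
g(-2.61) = -9.40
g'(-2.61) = 8.44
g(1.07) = -5.43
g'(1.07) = -6.28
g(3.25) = -28.62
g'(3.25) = -15.00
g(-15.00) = -421.00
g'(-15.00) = 58.00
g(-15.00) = -421.00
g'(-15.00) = 58.00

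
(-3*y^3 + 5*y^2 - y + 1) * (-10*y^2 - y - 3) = 30*y^5 - 47*y^4 + 14*y^3 - 24*y^2 + 2*y - 3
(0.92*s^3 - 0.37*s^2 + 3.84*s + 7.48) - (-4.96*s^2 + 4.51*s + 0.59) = 0.92*s^3 + 4.59*s^2 - 0.67*s + 6.89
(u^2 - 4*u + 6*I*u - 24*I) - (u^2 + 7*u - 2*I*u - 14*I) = -11*u + 8*I*u - 10*I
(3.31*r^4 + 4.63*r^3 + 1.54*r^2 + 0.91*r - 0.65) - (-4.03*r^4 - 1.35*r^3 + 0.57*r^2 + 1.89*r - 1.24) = 7.34*r^4 + 5.98*r^3 + 0.97*r^2 - 0.98*r + 0.59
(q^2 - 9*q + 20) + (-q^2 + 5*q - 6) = 14 - 4*q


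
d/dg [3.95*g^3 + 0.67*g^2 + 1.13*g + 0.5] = 11.85*g^2 + 1.34*g + 1.13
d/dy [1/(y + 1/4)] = -16/(4*y + 1)^2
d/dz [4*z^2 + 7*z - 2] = 8*z + 7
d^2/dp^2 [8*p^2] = 16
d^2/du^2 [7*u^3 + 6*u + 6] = 42*u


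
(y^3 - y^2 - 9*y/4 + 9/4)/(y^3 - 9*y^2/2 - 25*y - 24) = (2*y^2 - 5*y + 3)/(2*(y^2 - 6*y - 16))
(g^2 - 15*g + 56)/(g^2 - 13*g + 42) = (g - 8)/(g - 6)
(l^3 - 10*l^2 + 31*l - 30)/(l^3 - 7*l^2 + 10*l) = (l - 3)/l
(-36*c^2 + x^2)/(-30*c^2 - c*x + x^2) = (6*c + x)/(5*c + x)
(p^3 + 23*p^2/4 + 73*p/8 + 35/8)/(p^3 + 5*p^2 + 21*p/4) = (4*p^2 + 9*p + 5)/(2*p*(2*p + 3))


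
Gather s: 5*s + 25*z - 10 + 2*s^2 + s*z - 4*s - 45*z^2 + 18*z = 2*s^2 + s*(z + 1) - 45*z^2 + 43*z - 10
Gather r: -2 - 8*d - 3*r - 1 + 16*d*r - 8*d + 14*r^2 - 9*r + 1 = -16*d + 14*r^2 + r*(16*d - 12) - 2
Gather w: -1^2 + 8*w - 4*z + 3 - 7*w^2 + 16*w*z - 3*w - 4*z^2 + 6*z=-7*w^2 + w*(16*z + 5) - 4*z^2 + 2*z + 2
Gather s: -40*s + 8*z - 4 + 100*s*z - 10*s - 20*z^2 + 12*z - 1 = s*(100*z - 50) - 20*z^2 + 20*z - 5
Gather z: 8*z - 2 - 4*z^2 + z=-4*z^2 + 9*z - 2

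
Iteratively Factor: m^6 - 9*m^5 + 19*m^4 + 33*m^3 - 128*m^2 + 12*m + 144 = (m - 3)*(m^5 - 6*m^4 + m^3 + 36*m^2 - 20*m - 48) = (m - 3)*(m + 2)*(m^4 - 8*m^3 + 17*m^2 + 2*m - 24) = (m - 3)*(m + 1)*(m + 2)*(m^3 - 9*m^2 + 26*m - 24) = (m - 4)*(m - 3)*(m + 1)*(m + 2)*(m^2 - 5*m + 6) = (m - 4)*(m - 3)^2*(m + 1)*(m + 2)*(m - 2)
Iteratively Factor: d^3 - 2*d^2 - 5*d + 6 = (d - 1)*(d^2 - d - 6) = (d - 1)*(d + 2)*(d - 3)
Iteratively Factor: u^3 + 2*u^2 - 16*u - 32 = (u - 4)*(u^2 + 6*u + 8) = (u - 4)*(u + 4)*(u + 2)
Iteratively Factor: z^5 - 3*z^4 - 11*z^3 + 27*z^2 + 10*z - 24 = (z + 1)*(z^4 - 4*z^3 - 7*z^2 + 34*z - 24) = (z + 1)*(z + 3)*(z^3 - 7*z^2 + 14*z - 8) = (z - 4)*(z + 1)*(z + 3)*(z^2 - 3*z + 2) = (z - 4)*(z - 2)*(z + 1)*(z + 3)*(z - 1)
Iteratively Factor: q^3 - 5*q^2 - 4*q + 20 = (q - 5)*(q^2 - 4) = (q - 5)*(q + 2)*(q - 2)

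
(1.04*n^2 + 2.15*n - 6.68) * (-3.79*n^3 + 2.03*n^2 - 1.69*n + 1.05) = -3.9416*n^5 - 6.0373*n^4 + 27.9241*n^3 - 16.1019*n^2 + 13.5467*n - 7.014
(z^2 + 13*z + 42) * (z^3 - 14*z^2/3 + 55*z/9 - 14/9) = z^5 + 25*z^4/3 - 113*z^3/9 - 1063*z^2/9 + 2128*z/9 - 196/3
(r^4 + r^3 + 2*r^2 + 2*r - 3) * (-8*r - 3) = -8*r^5 - 11*r^4 - 19*r^3 - 22*r^2 + 18*r + 9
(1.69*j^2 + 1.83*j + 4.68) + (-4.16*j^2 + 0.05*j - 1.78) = -2.47*j^2 + 1.88*j + 2.9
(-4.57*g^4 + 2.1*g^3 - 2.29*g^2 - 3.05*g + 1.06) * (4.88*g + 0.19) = -22.3016*g^5 + 9.3797*g^4 - 10.7762*g^3 - 15.3191*g^2 + 4.5933*g + 0.2014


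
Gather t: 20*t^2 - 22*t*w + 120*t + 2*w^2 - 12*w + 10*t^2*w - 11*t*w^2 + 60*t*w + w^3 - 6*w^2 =t^2*(10*w + 20) + t*(-11*w^2 + 38*w + 120) + w^3 - 4*w^2 - 12*w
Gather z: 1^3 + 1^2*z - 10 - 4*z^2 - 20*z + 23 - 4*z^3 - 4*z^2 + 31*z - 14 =-4*z^3 - 8*z^2 + 12*z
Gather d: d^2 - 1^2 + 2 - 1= d^2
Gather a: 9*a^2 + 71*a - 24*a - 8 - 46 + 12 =9*a^2 + 47*a - 42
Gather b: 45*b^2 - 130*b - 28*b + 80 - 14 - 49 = 45*b^2 - 158*b + 17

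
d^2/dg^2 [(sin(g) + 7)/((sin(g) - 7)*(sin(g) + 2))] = (-sin(g)^5 - 33*sin(g)^4 + 23*sin(g)^3 - 455*sin(g)^2 + 168*sin(g) + 406)/((sin(g) - 7)^3*(sin(g) + 2)^3)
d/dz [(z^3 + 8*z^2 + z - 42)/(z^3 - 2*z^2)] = 2*(-5*z - 21)/z^3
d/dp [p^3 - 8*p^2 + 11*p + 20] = 3*p^2 - 16*p + 11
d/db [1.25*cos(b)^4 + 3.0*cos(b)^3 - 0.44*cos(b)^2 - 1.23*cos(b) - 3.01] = -1.02*sin(b) - 0.81*sin(2*b) - 2.25*sin(3*b) - 0.625*sin(4*b)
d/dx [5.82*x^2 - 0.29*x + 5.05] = 11.64*x - 0.29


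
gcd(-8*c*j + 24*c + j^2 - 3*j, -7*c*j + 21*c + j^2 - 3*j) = j - 3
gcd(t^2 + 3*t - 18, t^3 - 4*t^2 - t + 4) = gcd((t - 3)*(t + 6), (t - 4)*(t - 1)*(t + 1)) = 1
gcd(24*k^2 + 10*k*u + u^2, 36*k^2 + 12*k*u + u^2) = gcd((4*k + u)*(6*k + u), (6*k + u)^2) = 6*k + u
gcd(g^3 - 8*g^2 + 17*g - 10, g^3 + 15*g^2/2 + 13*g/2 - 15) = g - 1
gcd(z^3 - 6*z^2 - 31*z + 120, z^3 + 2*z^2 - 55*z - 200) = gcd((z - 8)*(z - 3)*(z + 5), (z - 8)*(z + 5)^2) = z^2 - 3*z - 40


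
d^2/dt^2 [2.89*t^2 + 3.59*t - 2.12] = 5.78000000000000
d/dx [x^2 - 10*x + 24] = 2*x - 10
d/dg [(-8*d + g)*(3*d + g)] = -5*d + 2*g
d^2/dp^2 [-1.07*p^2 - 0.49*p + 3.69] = -2.14000000000000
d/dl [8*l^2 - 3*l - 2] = 16*l - 3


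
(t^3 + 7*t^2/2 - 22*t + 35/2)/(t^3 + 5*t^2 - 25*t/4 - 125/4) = 2*(t^2 + 6*t - 7)/(2*t^2 + 15*t + 25)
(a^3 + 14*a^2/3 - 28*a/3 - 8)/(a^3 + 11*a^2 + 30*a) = (3*a^2 - 4*a - 4)/(3*a*(a + 5))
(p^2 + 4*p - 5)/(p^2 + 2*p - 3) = (p + 5)/(p + 3)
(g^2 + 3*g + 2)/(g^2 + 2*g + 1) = (g + 2)/(g + 1)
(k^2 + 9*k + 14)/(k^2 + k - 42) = (k + 2)/(k - 6)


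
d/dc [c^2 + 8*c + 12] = 2*c + 8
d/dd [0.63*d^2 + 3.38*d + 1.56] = 1.26*d + 3.38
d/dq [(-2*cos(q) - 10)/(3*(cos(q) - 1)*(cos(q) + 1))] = 2*(sin(q)^2 - 10*cos(q) - 2)/(3*sin(q)^3)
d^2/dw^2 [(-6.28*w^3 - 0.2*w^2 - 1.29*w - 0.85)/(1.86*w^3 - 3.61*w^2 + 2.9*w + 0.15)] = (-85.719216*w^6 + 176.468616*w^5 + 44.181324*w^4 - 44.224978*w^3 - 106.69479*w^2 + 49.77579*w - 14.10425)/(6.434856*w^9 - 37.467468*w^8 + 102.817638*w^7 - 162.323101*w^6 + 154.26393*w^5 - 80.361255*w^4 + 15.09245*w^3 + 3.540825*w^2 + 0.19575*w + 0.003375)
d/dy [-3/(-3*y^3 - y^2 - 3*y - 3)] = 3*(-9*y^2 - 2*y - 3)/(3*y^3 + y^2 + 3*y + 3)^2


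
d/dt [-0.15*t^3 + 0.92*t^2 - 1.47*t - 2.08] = -0.45*t^2 + 1.84*t - 1.47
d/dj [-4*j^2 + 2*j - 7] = 2 - 8*j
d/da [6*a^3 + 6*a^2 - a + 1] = 18*a^2 + 12*a - 1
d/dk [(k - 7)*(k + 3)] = 2*k - 4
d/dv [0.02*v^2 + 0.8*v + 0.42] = 0.04*v + 0.8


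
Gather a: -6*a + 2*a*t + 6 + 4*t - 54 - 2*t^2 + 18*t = a*(2*t - 6) - 2*t^2 + 22*t - 48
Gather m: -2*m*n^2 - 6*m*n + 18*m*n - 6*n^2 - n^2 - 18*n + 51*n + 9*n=m*(-2*n^2 + 12*n) - 7*n^2 + 42*n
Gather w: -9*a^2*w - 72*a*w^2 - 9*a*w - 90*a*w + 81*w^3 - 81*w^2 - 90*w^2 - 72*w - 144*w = 81*w^3 + w^2*(-72*a - 171) + w*(-9*a^2 - 99*a - 216)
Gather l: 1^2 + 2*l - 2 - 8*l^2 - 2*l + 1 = -8*l^2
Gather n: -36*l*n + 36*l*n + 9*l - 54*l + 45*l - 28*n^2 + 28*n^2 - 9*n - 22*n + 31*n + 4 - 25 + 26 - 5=0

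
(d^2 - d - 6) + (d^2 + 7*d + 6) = 2*d^2 + 6*d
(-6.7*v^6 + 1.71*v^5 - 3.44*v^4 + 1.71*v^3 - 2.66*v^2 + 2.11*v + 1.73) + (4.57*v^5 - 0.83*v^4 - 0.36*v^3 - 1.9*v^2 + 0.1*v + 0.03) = -6.7*v^6 + 6.28*v^5 - 4.27*v^4 + 1.35*v^3 - 4.56*v^2 + 2.21*v + 1.76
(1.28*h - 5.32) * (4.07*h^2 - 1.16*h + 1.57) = 5.2096*h^3 - 23.1372*h^2 + 8.1808*h - 8.3524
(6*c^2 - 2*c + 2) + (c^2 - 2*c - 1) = 7*c^2 - 4*c + 1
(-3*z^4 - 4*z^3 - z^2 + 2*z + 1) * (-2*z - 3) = 6*z^5 + 17*z^4 + 14*z^3 - z^2 - 8*z - 3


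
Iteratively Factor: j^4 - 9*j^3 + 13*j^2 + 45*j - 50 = (j - 1)*(j^3 - 8*j^2 + 5*j + 50) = (j - 1)*(j + 2)*(j^2 - 10*j + 25) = (j - 5)*(j - 1)*(j + 2)*(j - 5)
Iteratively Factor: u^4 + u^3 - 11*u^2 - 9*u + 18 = (u + 2)*(u^3 - u^2 - 9*u + 9) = (u - 1)*(u + 2)*(u^2 - 9) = (u - 3)*(u - 1)*(u + 2)*(u + 3)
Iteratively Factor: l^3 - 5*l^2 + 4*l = (l - 1)*(l^2 - 4*l) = (l - 4)*(l - 1)*(l)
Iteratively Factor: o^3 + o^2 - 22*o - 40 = (o - 5)*(o^2 + 6*o + 8) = (o - 5)*(o + 4)*(o + 2)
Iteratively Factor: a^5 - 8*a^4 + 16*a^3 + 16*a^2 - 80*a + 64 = (a - 2)*(a^4 - 6*a^3 + 4*a^2 + 24*a - 32) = (a - 2)^2*(a^3 - 4*a^2 - 4*a + 16) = (a - 2)^2*(a + 2)*(a^2 - 6*a + 8) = (a - 4)*(a - 2)^2*(a + 2)*(a - 2)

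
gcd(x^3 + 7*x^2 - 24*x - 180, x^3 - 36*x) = x + 6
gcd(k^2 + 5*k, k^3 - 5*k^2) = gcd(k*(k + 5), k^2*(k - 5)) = k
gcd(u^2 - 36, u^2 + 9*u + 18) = u + 6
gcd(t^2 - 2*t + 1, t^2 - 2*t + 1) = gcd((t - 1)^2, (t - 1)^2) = t^2 - 2*t + 1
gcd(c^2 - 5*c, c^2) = c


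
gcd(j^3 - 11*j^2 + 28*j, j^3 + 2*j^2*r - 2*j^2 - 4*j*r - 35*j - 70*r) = j - 7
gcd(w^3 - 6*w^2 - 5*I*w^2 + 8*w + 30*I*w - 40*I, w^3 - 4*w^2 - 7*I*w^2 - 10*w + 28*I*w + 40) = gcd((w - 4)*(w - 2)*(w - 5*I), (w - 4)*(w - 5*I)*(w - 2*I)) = w^2 + w*(-4 - 5*I) + 20*I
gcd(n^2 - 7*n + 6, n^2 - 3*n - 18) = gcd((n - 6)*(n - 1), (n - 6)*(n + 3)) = n - 6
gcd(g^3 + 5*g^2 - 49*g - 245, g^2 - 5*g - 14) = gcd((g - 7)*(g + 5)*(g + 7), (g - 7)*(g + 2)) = g - 7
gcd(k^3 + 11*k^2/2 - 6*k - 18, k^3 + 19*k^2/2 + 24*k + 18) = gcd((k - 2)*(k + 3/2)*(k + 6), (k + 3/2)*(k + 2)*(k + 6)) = k^2 + 15*k/2 + 9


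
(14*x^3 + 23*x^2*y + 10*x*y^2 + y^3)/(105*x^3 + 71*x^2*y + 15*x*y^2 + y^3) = (2*x^2 + 3*x*y + y^2)/(15*x^2 + 8*x*y + y^2)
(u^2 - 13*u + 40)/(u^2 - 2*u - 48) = (u - 5)/(u + 6)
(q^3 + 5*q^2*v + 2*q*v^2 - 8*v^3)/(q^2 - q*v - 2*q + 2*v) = (q^2 + 6*q*v + 8*v^2)/(q - 2)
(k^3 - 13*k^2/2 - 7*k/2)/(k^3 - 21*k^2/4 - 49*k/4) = 2*(2*k + 1)/(4*k + 7)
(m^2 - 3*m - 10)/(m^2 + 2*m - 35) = (m + 2)/(m + 7)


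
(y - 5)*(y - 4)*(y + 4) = y^3 - 5*y^2 - 16*y + 80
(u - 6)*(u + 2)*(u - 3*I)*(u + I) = u^4 - 4*u^3 - 2*I*u^3 - 9*u^2 + 8*I*u^2 - 12*u + 24*I*u - 36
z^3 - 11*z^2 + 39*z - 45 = (z - 5)*(z - 3)^2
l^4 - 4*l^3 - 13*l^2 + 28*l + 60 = (l - 5)*(l - 3)*(l + 2)^2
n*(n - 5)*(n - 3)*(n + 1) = n^4 - 7*n^3 + 7*n^2 + 15*n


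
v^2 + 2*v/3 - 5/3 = (v - 1)*(v + 5/3)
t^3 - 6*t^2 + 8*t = t*(t - 4)*(t - 2)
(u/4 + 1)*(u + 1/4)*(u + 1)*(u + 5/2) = u^4/4 + 31*u^3/16 + 147*u^2/32 + 113*u/32 + 5/8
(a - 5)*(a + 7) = a^2 + 2*a - 35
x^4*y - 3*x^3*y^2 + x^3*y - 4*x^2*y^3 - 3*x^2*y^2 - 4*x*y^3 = x*(x - 4*y)*(x + y)*(x*y + y)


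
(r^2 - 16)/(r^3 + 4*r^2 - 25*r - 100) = (r - 4)/(r^2 - 25)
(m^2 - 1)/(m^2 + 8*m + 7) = (m - 1)/(m + 7)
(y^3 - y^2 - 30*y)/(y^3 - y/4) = 4*(y^2 - y - 30)/(4*y^2 - 1)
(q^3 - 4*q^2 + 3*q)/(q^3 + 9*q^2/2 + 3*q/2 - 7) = 2*q*(q - 3)/(2*q^2 + 11*q + 14)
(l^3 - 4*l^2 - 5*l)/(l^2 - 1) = l*(l - 5)/(l - 1)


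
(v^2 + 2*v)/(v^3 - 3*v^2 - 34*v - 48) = v/(v^2 - 5*v - 24)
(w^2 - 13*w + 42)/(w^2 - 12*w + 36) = (w - 7)/(w - 6)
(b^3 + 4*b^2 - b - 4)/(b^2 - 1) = b + 4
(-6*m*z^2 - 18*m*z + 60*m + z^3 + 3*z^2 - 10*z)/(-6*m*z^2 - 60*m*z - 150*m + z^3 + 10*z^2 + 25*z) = (z - 2)/(z + 5)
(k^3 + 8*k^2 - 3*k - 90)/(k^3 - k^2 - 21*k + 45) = (k + 6)/(k - 3)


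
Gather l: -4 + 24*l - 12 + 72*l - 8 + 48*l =144*l - 24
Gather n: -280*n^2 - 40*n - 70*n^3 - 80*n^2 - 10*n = -70*n^3 - 360*n^2 - 50*n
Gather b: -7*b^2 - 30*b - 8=-7*b^2 - 30*b - 8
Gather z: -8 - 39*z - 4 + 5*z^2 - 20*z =5*z^2 - 59*z - 12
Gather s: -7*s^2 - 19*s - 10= -7*s^2 - 19*s - 10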